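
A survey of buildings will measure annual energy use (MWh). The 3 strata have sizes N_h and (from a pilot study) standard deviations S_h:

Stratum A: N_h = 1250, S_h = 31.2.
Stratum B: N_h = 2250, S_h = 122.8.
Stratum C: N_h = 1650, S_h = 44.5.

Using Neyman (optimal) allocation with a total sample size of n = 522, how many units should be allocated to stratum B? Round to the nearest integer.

371

Neyman allocation: n_h = n · N_h S_h / Σ N_i S_i, with n = 522.
  stratum A: N_h·S_h = 1250·31.2 = 39000.00
  stratum B: N_h·S_h = 2250·122.8 = 276300.00
  stratum C: N_h·S_h = 1650·44.5 = 73425.00
Σ N_h S_h = 388725.00
n for stratum B = 522·276300.00/388725.00 = 371.030 → 371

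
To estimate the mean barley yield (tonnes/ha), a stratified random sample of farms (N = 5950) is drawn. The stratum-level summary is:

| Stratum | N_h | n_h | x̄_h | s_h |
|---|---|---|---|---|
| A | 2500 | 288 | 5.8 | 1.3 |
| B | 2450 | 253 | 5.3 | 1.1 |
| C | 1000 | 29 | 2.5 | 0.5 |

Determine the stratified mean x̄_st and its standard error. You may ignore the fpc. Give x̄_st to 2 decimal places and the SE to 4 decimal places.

x̄_st = Σ W_h x̄_h = (2500·5.8 + 2450·5.3 + 1000·2.5)/5950 = 5.03950
V̂(x̄_st) = Σ W_h² s_h²/n_h, with W_h = N_h/N and N = 5950:
  stratum A: (2500/5950)²·1.3²/288 = 0.00103595
  stratum B: (2450/5950)²·1.1²/253 = 0.000810892
  stratum C: (1000/5950)²·0.5²/29 = 0.000243505
V̂(x̄_st) = 0.00209035
SE(x̄_st) = √0.00209035 = 0.0457204

x̄_st ≈ 5.04, SE ≈ 0.0457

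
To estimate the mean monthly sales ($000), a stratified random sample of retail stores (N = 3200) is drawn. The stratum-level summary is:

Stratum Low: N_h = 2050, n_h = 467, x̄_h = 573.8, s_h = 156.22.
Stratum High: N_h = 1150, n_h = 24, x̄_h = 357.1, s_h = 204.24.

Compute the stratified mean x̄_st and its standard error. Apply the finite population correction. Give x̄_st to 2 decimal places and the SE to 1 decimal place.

x̄_st ≈ 495.92, SE ≈ 15.4

x̄_st = Σ W_h x̄_h = (2050·573.8 + 1150·357.1)/3200 = 495.92344
V̂(x̄_st) = Σ W_h² (1 − n_h/N_h) s_h²/n_h, with W_h = N_h/N and N = 3200:
  stratum Low: (2050/3200)²·(1 − 467/2050)·156.22²/467 = 16.5612
  stratum High: (1150/3200)²·(1 − 24/1150)·204.24²/24 = 219.789
V̂(x̄_st) = 236.351
SE(x̄_st) = √236.351 = 15.3737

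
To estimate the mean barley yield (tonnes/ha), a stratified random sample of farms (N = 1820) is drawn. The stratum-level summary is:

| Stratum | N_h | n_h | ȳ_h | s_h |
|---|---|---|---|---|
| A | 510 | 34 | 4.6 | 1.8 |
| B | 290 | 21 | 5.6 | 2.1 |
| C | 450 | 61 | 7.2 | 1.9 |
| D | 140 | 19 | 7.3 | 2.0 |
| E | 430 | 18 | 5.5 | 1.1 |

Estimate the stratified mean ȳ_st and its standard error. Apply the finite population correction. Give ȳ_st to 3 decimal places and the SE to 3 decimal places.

ȳ_st ≈ 5.823, SE ≈ 0.140

ȳ_st = Σ W_h ȳ_h = (510·4.6 + 290·5.6 + 450·7.2 + 140·7.3 + 430·5.5)/1820 = 5.82253
V̂(ȳ_st) = Σ W_h² (1 − n_h/N_h) s_h²/n_h, with W_h = N_h/N and N = 1820:
  stratum A: (510/1820)²·(1 − 34/510)·1.8²/34 = 0.00698394
  stratum B: (290/1820)²·(1 − 21/290)·2.1²/21 = 0.00494569
  stratum C: (450/1820)²·(1 − 61/450)·1.9²/61 = 0.0031275
  stratum D: (140/1820)²·(1 − 19/140)·2.0²/19 = 0.00107666
  stratum E: (430/1820)²·(1 − 18/430)·1.1²/18 = 0.00359531
V̂(ȳ_st) = 0.0197291
SE(ȳ_st) = √0.0197291 = 0.14046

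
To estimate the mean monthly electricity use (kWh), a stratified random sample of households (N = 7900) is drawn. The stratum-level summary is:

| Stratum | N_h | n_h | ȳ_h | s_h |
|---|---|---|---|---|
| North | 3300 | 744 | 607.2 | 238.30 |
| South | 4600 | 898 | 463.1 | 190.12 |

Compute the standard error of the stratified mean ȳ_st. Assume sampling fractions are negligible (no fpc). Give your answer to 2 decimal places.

SE(ȳ_st) ≈ 5.19

V̂(ȳ_st) = Σ W_h² s_h²/n_h, with W_h = N_h/N and N = 7900:
  stratum North: (3300/7900)²·238.30²/744 = 13.3183
  stratum South: (4600/7900)²·190.12²/898 = 13.6471
V̂(ȳ_st) = 26.9654
SE(ȳ_st) = √26.9654 = 5.19282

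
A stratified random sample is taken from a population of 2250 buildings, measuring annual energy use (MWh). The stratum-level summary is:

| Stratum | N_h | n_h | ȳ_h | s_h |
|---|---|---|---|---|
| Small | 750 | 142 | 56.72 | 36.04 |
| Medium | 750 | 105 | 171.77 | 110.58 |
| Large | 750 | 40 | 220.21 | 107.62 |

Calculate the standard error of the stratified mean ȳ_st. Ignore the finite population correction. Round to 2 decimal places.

V̂(ȳ_st) = Σ W_h² s_h²/n_h, with W_h = N_h/N and N = 2250:
  stratum Small: (750/2250)²·36.04²/142 = 1.01634
  stratum Medium: (750/2250)²·110.58²/105 = 12.9396
  stratum Large: (750/2250)²·107.62²/40 = 32.1724
V̂(ȳ_st) = 46.1284
SE(ȳ_st) = √46.1284 = 6.79179

SE(ȳ_st) ≈ 6.79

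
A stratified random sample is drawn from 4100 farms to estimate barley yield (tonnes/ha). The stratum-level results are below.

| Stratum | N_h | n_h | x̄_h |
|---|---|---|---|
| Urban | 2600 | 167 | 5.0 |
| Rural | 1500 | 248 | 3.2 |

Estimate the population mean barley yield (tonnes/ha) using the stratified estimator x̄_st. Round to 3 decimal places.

N = Σ N_h = 4100. Stratum weights W_h = N_h/N.
x̄_st = (2600·5.0 + 1500·3.2) / 4100 = 4.34146

x̄_st ≈ 4.341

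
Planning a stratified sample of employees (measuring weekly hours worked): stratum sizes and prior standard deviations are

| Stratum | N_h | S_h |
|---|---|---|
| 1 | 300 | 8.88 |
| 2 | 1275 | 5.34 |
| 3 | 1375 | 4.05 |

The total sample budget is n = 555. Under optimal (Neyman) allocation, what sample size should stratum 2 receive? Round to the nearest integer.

Neyman allocation: n_h = n · N_h S_h / Σ N_i S_i, with n = 555.
  stratum 1: N_h·S_h = 300·8.88 = 2664.00
  stratum 2: N_h·S_h = 1275·5.34 = 6808.50
  stratum 3: N_h·S_h = 1375·4.05 = 5568.75
Σ N_h S_h = 15041.25
n for stratum 2 = 555·6808.50/15041.25 = 251.224 → 251

251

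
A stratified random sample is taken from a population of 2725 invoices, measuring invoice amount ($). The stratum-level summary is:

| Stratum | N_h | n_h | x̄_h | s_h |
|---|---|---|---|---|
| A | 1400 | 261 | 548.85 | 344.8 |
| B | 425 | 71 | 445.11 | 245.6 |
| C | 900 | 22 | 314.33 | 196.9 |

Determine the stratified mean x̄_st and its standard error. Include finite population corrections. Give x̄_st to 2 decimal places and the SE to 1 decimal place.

x̄_st ≈ 455.21, SE ≈ 17.4

x̄_st = Σ W_h x̄_h = (1400·548.85 + 425·445.11 + 900·314.33)/2725 = 455.21422
V̂(x̄_st) = Σ W_h² (1 − n_h/N_h) s_h²/n_h, with W_h = N_h/N and N = 2725:
  stratum A: (1400/2725)²·(1 − 261/1400)·344.8²/261 = 97.8166
  stratum B: (425/2725)²·(1 − 71/425)·245.6²/71 = 17.213
  stratum C: (900/2725)²·(1 − 22/900)·196.9²/22 = 187.531
V̂(x̄_st) = 302.561
SE(x̄_st) = √302.561 = 17.3943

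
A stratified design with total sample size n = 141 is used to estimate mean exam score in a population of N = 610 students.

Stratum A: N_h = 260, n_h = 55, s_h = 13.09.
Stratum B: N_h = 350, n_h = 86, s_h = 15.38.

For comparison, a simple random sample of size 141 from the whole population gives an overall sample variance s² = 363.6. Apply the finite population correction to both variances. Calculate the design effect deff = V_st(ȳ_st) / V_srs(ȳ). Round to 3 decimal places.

V̂(ȳ_st) = Σ W_h² (1 − n_h/N_h) s_h²/n_h, with W_h = N_h/N and N = 610:
  stratum A: (260/610)²·(1 − 55/260)·13.09²/55 = 0.446256
  stratum B: (350/610)²·(1 − 86/350)·15.38²/86 = 0.683009
V_st = 1.12927
V_srs = (1 − 141/610)·363.6/141 = 1.98266
deff = V_st / V_srs = 1.12927/1.98266 = 0.5696

deff ≈ 0.570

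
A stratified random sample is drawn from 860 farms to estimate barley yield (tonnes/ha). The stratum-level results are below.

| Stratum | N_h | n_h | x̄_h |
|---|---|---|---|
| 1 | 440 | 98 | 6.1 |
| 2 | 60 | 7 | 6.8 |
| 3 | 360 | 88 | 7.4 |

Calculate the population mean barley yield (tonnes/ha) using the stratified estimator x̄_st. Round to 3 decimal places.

x̄_st ≈ 6.693

N = Σ N_h = 860. Stratum weights W_h = N_h/N.
x̄_st = (440·6.1 + 60·6.8 + 360·7.4) / 860 = 6.69302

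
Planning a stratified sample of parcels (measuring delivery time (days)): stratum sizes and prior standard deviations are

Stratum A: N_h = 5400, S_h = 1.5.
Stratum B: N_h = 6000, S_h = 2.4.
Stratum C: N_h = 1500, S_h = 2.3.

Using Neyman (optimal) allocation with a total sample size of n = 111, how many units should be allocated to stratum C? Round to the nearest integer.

Neyman allocation: n_h = n · N_h S_h / Σ N_i S_i, with n = 111.
  stratum A: N_h·S_h = 5400·1.5 = 8100.00
  stratum B: N_h·S_h = 6000·2.4 = 14400.00
  stratum C: N_h·S_h = 1500·2.3 = 3450.00
Σ N_h S_h = 25950.00
n for stratum C = 111·3450.00/25950.00 = 14.757 → 15

15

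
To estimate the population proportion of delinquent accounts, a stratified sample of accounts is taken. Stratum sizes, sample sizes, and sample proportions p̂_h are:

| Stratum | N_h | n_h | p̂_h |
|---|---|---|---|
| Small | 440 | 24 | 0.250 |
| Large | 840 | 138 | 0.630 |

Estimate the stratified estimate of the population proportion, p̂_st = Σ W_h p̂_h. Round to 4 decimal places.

p̂_st ≈ 0.4994

N = 1280; stratum weights W_h = N_h/N.
p̂_st = Σ W_h p̂_h = (440·0.250 + 840·0.630)/1280 = 0.49938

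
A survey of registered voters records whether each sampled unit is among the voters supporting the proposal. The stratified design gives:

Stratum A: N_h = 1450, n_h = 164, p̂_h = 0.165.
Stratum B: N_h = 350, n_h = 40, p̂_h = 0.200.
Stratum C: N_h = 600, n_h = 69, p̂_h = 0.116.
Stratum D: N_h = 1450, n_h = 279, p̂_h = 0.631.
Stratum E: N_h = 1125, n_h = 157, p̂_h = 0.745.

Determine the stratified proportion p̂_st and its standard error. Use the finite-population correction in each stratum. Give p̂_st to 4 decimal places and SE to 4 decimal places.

N = 4975; stratum weights W_h = N_h/N.
p̂_st = Σ W_h p̂_h = (1450·0.165 + 350·0.200 + 600·0.116 + 1450·0.631 + 1125·0.745)/4975 = 0.42853
V̂(p̂_st) = Σ W_h² (1 − n_h/N_h) p̂_h(1−p̂_h)/(n_h−1):
  stratum A: (1450/4975)²·(1 − 164/1450)·0.165·0.835/163 = 6.36804e-05
  stratum B: (350/4975)²·(1 − 40/350)·0.200·0.800/39 = 1.79845e-05
  stratum C: (600/4975)²·(1 − 69/600)·0.116·0.884/68 = 1.94116e-05
  stratum D: (1450/4975)²·(1 − 279/1450)·0.631·0.369/278 = 5.74579e-05
  stratum E: (1125/4975)²·(1 − 157/1125)·0.745·0.255/156 = 5.35813e-05
V̂(p̂_st) = 0.000212116; SE = √V̂ = 0.0145642

p̂_st ≈ 0.4285, SE ≈ 0.0146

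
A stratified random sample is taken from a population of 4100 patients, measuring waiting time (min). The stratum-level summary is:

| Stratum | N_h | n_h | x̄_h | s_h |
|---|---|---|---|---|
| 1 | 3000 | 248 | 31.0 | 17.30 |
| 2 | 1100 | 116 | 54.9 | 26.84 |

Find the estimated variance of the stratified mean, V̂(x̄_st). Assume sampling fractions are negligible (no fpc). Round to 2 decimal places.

V̂(x̄_st) ≈ 1.09

V̂(x̄_st) = Σ W_h² s_h²/n_h, with W_h = N_h/N and N = 4100:
  stratum 1: (3000/4100)²·17.30²/248 = 0.646123
  stratum 2: (1100/4100)²·26.84²/116 = 0.447018
V̂(x̄_st) = 1.09314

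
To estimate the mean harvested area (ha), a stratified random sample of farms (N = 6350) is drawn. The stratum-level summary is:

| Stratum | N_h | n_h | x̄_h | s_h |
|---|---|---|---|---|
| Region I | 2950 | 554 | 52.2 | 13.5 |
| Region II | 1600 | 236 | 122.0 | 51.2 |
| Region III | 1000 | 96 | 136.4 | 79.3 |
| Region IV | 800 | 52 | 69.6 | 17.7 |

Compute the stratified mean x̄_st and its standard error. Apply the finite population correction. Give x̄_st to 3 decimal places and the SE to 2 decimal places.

x̄_st = Σ W_h x̄_h = (2950·52.2 + 1600·122.0 + 1000·136.4 + 800·69.6)/6350 = 85.23937
V̂(x̄_st) = Σ W_h² (1 − n_h/N_h) s_h²/n_h, with W_h = N_h/N and N = 6350:
  stratum Region I: (2950/6350)²·(1 − 554/2950)·13.5²/554 = 0.0576659
  stratum Region II: (1600/6350)²·(1 − 236/1600)·51.2²/236 = 0.601194
  stratum Region III: (1000/6350)²·(1 − 96/1000)·79.3²/96 = 1.46857
  stratum Region IV: (800/6350)²·(1 − 52/800)·17.7²/52 = 0.0894103
V̂(x̄_st) = 2.21685
SE(x̄_st) = √2.21685 = 1.48891

x̄_st ≈ 85.239, SE ≈ 1.49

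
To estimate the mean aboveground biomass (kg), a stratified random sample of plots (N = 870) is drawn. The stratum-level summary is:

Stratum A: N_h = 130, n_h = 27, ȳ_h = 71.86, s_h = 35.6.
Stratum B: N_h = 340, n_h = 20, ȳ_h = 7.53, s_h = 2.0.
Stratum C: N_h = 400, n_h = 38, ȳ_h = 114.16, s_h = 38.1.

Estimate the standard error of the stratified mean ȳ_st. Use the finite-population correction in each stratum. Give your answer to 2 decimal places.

SE(ȳ_st) ≈ 2.86

V̂(ȳ_st) = Σ W_h² (1 − n_h/N_h) s_h²/n_h, with W_h = N_h/N and N = 870:
  stratum A: (130/870)²·(1 − 27/130)·35.6²/27 = 0.830383
  stratum B: (340/870)²·(1 − 20/340)·2.0²/20 = 0.0287488
  stratum C: (400/870)²·(1 − 38/400)·38.1²/38 = 7.30796
V̂(ȳ_st) = 8.1671
SE(ȳ_st) = √8.1671 = 2.85781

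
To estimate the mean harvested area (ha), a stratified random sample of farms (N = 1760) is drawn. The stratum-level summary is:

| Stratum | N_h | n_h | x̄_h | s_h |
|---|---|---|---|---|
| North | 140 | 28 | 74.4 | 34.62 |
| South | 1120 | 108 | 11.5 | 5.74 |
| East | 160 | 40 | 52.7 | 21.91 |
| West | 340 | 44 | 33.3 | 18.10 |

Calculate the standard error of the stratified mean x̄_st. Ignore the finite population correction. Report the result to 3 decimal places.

V̂(x̄_st) = Σ W_h² s_h²/n_h, with W_h = N_h/N and N = 1760:
  stratum North: (140/1760)²·34.62²/28 = 0.270849
  stratum South: (1120/1760)²·5.74²/108 = 0.123541
  stratum East: (160/1760)²·21.91²/40 = 0.0991835
  stratum West: (340/1760)²·18.10²/44 = 0.277867
V̂(x̄_st) = 0.77144
SE(x̄_st) = √0.77144 = 0.878317

SE(x̄_st) ≈ 0.878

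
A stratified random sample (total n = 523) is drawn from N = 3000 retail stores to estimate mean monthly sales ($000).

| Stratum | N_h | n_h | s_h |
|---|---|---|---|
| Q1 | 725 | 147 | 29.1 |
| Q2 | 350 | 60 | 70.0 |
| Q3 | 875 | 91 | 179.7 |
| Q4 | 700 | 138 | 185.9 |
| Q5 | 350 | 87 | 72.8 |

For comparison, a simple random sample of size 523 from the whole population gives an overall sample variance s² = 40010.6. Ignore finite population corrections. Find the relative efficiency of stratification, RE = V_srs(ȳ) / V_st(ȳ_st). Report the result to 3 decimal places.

V̂(ȳ_st) = Σ W_h² s_h²/n_h, with W_h = N_h/N and N = 3000:
  stratum Q1: (725/3000)²·29.1²/147 = 0.336436
  stratum Q2: (350/3000)²·70.0²/60 = 1.11157
  stratum Q3: (875/3000)²·179.7²/91 = 30.1876
  stratum Q4: (700/3000)²·185.9²/138 = 13.6343
  stratum Q5: (350/3000)²·72.8²/87 = 0.829158
V_st = 46.0991
V_srs = s²/n = 40010.6/523 = 76.5021
Relative efficiency = V_srs / V_st = 76.5021/46.0991 = 1.6595

RE ≈ 1.660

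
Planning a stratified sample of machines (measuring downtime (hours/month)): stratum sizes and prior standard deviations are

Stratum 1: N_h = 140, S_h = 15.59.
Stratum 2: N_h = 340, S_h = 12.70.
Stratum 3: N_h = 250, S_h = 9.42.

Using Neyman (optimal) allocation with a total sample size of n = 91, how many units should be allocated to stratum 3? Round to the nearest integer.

24

Neyman allocation: n_h = n · N_h S_h / Σ N_i S_i, with n = 91.
  stratum 1: N_h·S_h = 140·15.59 = 2182.60
  stratum 2: N_h·S_h = 340·12.70 = 4318.00
  stratum 3: N_h·S_h = 250·9.42 = 2355.00
Σ N_h S_h = 8855.60
n for stratum 3 = 91·2355.00/8855.60 = 24.200 → 24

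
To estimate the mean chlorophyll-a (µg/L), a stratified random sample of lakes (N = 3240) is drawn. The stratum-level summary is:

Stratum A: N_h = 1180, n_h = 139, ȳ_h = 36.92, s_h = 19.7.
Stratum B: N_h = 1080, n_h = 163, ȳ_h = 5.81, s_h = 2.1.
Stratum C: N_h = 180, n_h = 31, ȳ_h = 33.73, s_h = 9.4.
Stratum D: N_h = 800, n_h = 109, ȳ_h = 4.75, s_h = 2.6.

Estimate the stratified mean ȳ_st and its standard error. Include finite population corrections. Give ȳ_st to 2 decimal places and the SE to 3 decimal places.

ȳ_st ≈ 18.43, SE ≈ 0.583

ȳ_st = Σ W_h ȳ_h = (1180·36.92 + 1080·5.81 + 180·33.73 + 800·4.75)/3240 = 18.42957
V̂(ȳ_st) = Σ W_h² (1 − n_h/N_h) s_h²/n_h, with W_h = N_h/N and N = 3240:
  stratum A: (1180/3240)²·(1 − 139/1180)·19.7²/139 = 0.326708
  stratum B: (1080/3240)²·(1 − 163/1080)·2.1²/163 = 0.00255243
  stratum C: (180/3240)²·(1 − 31/180)·9.4²/31 = 0.0072822
  stratum D: (800/3240)²·(1 − 109/800)·2.6²/109 = 0.00326586
V̂(ȳ_st) = 0.339809
SE(ȳ_st) = √0.339809 = 0.582931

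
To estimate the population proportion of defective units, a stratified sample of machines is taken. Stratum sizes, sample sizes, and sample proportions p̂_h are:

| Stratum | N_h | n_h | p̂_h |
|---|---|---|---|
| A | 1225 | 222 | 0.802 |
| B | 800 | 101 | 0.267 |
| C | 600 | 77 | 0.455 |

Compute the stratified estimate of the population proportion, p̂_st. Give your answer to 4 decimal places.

N = 2625; stratum weights W_h = N_h/N.
p̂_st = Σ W_h p̂_h = (1225·0.802 + 800·0.267 + 600·0.455)/2625 = 0.55964

p̂_st ≈ 0.5596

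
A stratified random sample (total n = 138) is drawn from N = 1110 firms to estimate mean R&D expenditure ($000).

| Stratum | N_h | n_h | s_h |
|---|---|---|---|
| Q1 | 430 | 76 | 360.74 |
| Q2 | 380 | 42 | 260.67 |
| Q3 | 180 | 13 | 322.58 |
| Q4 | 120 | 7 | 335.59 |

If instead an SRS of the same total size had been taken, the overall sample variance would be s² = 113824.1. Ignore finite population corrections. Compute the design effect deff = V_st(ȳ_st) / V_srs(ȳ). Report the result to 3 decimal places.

deff ≈ 1.025

V̂(ȳ_st) = Σ W_h² s_h²/n_h, with W_h = N_h/N and N = 1110:
  stratum Q1: (430/1110)²·360.74²/76 = 256.96
  stratum Q2: (380/1110)²·260.67²/42 = 189.607
  stratum Q3: (180/1110)²·322.58²/13 = 210.49
  stratum Q4: (120/1110)²·335.59²/7 = 188.034
V_st = 845.091
V_srs = s²/n = 113824.1/138 = 824.812
deff = V_st / V_srs = 845.091/824.812 = 1.0246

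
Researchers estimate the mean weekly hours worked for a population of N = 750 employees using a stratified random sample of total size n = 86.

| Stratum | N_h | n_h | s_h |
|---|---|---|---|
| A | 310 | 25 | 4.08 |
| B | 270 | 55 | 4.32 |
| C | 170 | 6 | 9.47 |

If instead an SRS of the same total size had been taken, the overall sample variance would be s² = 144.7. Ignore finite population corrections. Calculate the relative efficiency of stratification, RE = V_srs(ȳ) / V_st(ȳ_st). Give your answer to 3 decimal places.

RE ≈ 1.818

V̂(ȳ_st) = Σ W_h² s_h²/n_h, with W_h = N_h/N and N = 750:
  stratum A: (310/750)²·4.08²/25 = 0.113758
  stratum B: (270/750)²·4.32²/55 = 0.0439754
  stratum C: (170/750)²·9.47²/6 = 0.767934
V_st = 0.925667
V_srs = s²/n = 144.7/86 = 1.68256
Relative efficiency = V_srs / V_st = 1.68256/0.925667 = 1.8177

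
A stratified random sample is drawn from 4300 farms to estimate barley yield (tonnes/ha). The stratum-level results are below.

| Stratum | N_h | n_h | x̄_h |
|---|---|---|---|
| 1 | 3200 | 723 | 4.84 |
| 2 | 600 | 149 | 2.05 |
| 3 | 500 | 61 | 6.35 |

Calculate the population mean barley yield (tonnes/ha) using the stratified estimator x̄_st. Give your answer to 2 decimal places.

x̄_st ≈ 4.63

N = Σ N_h = 4300. Stratum weights W_h = N_h/N.
x̄_st = (3200·4.84 + 600·2.05 + 500·6.35) / 4300 = 4.6263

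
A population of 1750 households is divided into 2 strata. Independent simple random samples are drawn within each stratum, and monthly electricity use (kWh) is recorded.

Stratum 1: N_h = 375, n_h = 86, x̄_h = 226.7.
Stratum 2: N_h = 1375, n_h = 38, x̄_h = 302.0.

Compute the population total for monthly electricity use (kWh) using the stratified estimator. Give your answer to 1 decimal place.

τ̂_st = Σ N_h x̄_h = 375·226.7 + 1375·302.0 = 500262.5

τ̂_st ≈ 500262.5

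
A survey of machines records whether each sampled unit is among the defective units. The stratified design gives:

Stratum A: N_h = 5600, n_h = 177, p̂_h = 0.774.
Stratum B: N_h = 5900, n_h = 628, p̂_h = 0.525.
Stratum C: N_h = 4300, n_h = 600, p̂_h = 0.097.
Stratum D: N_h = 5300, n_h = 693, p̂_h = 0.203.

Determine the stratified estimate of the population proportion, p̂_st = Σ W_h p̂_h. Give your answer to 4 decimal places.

p̂_st ≈ 0.4230

N = 21100; stratum weights W_h = N_h/N.
p̂_st = Σ W_h p̂_h = (5600·0.774 + 5900·0.525 + 4300·0.097 + 5300·0.203)/21100 = 0.42298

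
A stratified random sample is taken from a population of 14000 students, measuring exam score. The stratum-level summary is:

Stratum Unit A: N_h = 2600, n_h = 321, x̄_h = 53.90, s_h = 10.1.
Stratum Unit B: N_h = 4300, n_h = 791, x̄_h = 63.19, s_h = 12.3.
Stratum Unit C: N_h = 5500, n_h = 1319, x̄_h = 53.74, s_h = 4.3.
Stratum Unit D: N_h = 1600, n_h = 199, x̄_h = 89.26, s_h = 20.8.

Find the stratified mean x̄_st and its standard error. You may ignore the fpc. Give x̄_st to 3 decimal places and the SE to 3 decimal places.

x̄_st ≈ 60.732, SE ≈ 0.244

x̄_st = Σ W_h x̄_h = (2600·53.90 + 4300·63.19 + 5500·53.74 + 1600·89.26)/14000 = 60.73164
V̂(x̄_st) = Σ W_h² s_h²/n_h, with W_h = N_h/N and N = 14000:
  stratum Unit A: (2600/14000)²·10.1²/321 = 0.0109604
  stratum Unit B: (4300/14000)²·12.3²/791 = 0.0180432
  stratum Unit C: (5500/14000)²·4.3²/1319 = 0.00216352
  stratum Unit D: (1600/14000)²·20.8²/199 = 0.028396
V̂(x̄_st) = 0.0595632
SE(x̄_st) = √0.0595632 = 0.244056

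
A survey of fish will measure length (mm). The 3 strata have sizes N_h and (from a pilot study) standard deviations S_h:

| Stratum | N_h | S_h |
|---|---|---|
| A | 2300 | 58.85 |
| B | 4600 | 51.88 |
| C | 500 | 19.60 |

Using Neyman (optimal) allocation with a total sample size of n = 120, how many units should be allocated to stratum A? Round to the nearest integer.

Neyman allocation: n_h = n · N_h S_h / Σ N_i S_i, with n = 120.
  stratum A: N_h·S_h = 2300·58.85 = 135355.00
  stratum B: N_h·S_h = 4600·51.88 = 238648.00
  stratum C: N_h·S_h = 500·19.60 = 9800.00
Σ N_h S_h = 383803.00
n for stratum A = 120·135355.00/383803.00 = 42.320 → 42

42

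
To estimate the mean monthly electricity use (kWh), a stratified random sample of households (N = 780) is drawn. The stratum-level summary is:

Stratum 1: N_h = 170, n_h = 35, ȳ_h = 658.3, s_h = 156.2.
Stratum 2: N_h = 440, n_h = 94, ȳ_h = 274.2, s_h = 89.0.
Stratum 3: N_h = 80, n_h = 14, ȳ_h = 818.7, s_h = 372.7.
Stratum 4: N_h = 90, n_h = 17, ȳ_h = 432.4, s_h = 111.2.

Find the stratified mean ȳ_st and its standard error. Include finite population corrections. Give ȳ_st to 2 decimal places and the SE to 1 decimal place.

ȳ_st = Σ W_h ȳ_h = (170·658.3 + 440·274.2 + 80·818.7 + 90·432.4)/780 = 432.01410
V̂(ȳ_st) = Σ W_h² (1 − n_h/N_h) s_h²/n_h, with W_h = N_h/N and N = 780:
  stratum 1: (170/780)²·(1 − 35/170)·156.2²/35 = 26.2959
  stratum 2: (440/780)²·(1 − 94/440)·89.0²/94 = 21.0859
  stratum 3: (80/780)²·(1 − 14/80)·372.7²/14 = 86.1064
  stratum 4: (90/780)²·(1 − 17/90)·111.2²/17 = 7.85483
V̂(ȳ_st) = 141.343
SE(ȳ_st) = √141.343 = 11.8888

ȳ_st ≈ 432.01, SE ≈ 11.9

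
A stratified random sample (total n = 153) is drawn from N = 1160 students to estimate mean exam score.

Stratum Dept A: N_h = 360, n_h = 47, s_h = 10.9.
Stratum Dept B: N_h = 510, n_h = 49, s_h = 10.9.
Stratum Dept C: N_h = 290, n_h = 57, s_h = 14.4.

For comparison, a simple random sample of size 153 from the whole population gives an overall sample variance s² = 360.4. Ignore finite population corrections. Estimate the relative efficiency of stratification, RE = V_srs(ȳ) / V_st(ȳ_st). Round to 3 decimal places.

RE ≈ 2.507

V̂(ȳ_st) = Σ W_h² s_h²/n_h, with W_h = N_h/N and N = 1160:
  stratum Dept A: (360/1160)²·10.9²/47 = 0.243469
  stratum Dept B: (510/1160)²·10.9²/49 = 0.468685
  stratum Dept C: (290/1160)²·14.4²/57 = 0.227368
V_st = 0.939523
V_srs = s²/n = 360.4/153 = 2.35556
Relative efficiency = V_srs / V_st = 2.35556/0.939523 = 2.5072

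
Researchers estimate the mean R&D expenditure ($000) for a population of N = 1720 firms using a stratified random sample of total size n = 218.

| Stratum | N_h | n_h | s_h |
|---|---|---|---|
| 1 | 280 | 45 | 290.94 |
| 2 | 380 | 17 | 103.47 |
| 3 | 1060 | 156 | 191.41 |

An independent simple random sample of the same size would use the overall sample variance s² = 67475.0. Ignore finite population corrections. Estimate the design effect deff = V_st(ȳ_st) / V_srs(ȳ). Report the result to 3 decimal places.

deff ≈ 0.549

V̂(ȳ_st) = Σ W_h² s_h²/n_h, with W_h = N_h/N and N = 1720:
  stratum 1: (280/1720)²·290.94²/45 = 49.8487
  stratum 2: (380/1720)²·103.47²/17 = 30.739
  stratum 3: (1060/1720)²·191.41²/156 = 89.1989
V_st = 169.787
V_srs = s²/n = 67475.0/218 = 309.518
deff = V_st / V_srs = 169.787/309.518 = 0.5486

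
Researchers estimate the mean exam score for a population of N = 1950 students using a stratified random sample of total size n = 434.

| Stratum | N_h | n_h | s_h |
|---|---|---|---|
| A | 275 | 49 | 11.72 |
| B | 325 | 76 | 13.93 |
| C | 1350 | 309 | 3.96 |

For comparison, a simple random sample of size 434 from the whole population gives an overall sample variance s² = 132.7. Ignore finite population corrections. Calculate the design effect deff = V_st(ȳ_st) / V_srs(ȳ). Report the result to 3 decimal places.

V̂(ȳ_st) = Σ W_h² s_h²/n_h, with W_h = N_h/N and N = 1950:
  stratum A: (275/1950)²·11.72²/49 = 0.0557513
  stratum B: (325/1950)²·13.93²/76 = 0.0709228
  stratum C: (1350/1950)²·3.96²/309 = 0.0243237
V_st = 0.150998
V_srs = s²/n = 132.7/434 = 0.30576
deff = V_st / V_srs = 0.150998/0.30576 = 0.4938

deff ≈ 0.494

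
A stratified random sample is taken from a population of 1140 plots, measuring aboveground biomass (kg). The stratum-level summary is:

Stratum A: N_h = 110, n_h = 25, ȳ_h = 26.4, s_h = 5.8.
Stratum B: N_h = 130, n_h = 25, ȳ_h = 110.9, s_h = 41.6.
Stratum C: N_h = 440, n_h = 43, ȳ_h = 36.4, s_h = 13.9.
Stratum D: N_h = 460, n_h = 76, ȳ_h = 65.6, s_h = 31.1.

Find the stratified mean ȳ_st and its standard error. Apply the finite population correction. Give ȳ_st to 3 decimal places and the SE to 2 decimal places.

ȳ_st = Σ W_h ȳ_h = (110·26.4 + 130·110.9 + 440·36.4 + 460·65.6)/1140 = 55.71316
V̂(ȳ_st) = Σ W_h² (1 − n_h/N_h) s_h²/n_h, with W_h = N_h/N and N = 1140:
  stratum A: (110/1140)²·(1 − 25/110)·5.8²/25 = 0.00968095
  stratum B: (130/1140)²·(1 − 25/130)·41.6²/25 = 0.727059
  stratum C: (440/1140)²·(1 − 43/440)·13.9²/43 = 0.603941
  stratum D: (460/1140)²·(1 − 76/460)·31.1²/76 = 1.72976
V̂(ȳ_st) = 3.07044
SE(ȳ_st) = √3.07044 = 1.75227

ȳ_st ≈ 55.713, SE ≈ 1.75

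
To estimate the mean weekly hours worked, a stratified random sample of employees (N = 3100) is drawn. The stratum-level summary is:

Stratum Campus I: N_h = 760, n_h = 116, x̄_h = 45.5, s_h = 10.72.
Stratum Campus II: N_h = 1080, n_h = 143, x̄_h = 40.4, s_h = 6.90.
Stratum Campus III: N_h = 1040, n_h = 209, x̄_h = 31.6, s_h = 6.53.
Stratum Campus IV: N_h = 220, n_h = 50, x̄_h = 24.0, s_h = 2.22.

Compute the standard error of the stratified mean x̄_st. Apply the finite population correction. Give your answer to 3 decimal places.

V̂(x̄_st) = Σ W_h² (1 − n_h/N_h) s_h²/n_h, with W_h = N_h/N and N = 3100:
  stratum Campus I: (760/3100)²·(1 − 116/760)·10.72²/116 = 0.0504554
  stratum Campus II: (1080/3100)²·(1 − 143/1080)·6.90²/143 = 0.0350592
  stratum Campus III: (1040/3100)²·(1 − 209/1040)·6.53²/209 = 0.0183481
  stratum Campus IV: (220/3100)²·(1 − 50/220)·2.22²/50 = 0.000383605
V̂(x̄_st) = 0.104246
SE(x̄_st) = √0.104246 = 0.322872

SE(x̄_st) ≈ 0.323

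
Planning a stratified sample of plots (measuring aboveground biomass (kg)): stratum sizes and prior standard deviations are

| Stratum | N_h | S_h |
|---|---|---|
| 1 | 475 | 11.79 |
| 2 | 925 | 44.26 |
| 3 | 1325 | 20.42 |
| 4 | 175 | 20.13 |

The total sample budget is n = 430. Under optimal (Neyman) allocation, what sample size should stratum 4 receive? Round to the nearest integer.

Neyman allocation: n_h = n · N_h S_h / Σ N_i S_i, with n = 430.
  stratum 1: N_h·S_h = 475·11.79 = 5600.25
  stratum 2: N_h·S_h = 925·44.26 = 40940.50
  stratum 3: N_h·S_h = 1325·20.42 = 27056.50
  stratum 4: N_h·S_h = 175·20.13 = 3522.75
Σ N_h S_h = 77120.00
n for stratum 4 = 430·3522.75/77120.00 = 19.642 → 20

20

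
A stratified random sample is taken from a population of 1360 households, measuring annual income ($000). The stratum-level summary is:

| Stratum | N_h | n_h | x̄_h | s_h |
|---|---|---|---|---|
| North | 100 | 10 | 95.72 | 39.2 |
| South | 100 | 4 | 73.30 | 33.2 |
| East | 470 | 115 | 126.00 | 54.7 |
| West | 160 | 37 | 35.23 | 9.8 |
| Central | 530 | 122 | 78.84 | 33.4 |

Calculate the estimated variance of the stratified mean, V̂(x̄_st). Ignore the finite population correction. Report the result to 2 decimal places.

V̂(x̄_st) ≈ 6.85

V̂(x̄_st) = Σ W_h² s_h²/n_h, with W_h = N_h/N and N = 1360:
  stratum North: (100/1360)²·39.2²/10 = 0.830796
  stratum South: (100/1360)²·33.2²/4 = 1.48984
  stratum East: (470/1360)²·54.7²/115 = 3.10738
  stratum West: (160/1360)²·9.8²/37 = 0.0359263
  stratum Central: (530/1360)²·33.4²/122 = 1.3887
V̂(x̄_st) = 6.85264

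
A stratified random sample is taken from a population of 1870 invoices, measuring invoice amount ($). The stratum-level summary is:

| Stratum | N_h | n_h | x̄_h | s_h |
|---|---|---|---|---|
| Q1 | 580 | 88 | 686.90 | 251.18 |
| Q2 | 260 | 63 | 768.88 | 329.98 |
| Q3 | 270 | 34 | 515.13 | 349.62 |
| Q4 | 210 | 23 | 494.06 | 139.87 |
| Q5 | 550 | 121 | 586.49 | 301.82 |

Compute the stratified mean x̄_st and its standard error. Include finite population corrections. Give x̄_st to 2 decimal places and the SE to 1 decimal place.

x̄_st = Σ W_h x̄_h = (580·686.90 + 260·768.88 + 270·515.13 + 210·494.06 + 550·586.49)/1870 = 622.30909
V̂(x̄_st) = Σ W_h² (1 − n_h/N_h) s_h²/n_h, with W_h = N_h/N and N = 1870:
  stratum Q1: (580/1870)²·(1 − 88/580)·251.18²/88 = 58.5056
  stratum Q2: (260/1870)²·(1 − 63/260)·329.98²/63 = 25.3158
  stratum Q3: (270/1870)²·(1 − 34/270)·349.62²/34 = 65.5098
  stratum Q4: (210/1870)²·(1 − 23/210)·139.87²/23 = 9.5521
  stratum Q5: (550/1870)²·(1 − 121/550)·301.82²/121 = 50.7981
V̂(x̄_st) = 209.681
SE(x̄_st) = √209.681 = 14.4804

x̄_st ≈ 622.31, SE ≈ 14.5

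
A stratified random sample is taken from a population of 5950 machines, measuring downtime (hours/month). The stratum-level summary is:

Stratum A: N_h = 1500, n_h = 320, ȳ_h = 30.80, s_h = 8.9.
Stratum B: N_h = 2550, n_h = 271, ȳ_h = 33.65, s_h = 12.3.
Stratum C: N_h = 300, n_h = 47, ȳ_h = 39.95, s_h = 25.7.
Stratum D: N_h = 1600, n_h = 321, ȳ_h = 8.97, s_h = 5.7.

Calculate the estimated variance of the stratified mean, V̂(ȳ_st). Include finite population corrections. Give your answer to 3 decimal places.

V̂(ȳ_st) ≈ 0.140

V̂(ȳ_st) = Σ W_h² (1 − n_h/N_h) s_h²/n_h, with W_h = N_h/N and N = 5950:
  stratum A: (1500/5950)²·(1 − 320/1500)·8.9²/320 = 0.0123757
  stratum B: (2550/5950)²·(1 − 271/2550)·12.3²/271 = 0.0916414
  stratum C: (300/5950)²·(1 − 47/300)·25.7²/47 = 0.0301284
  stratum D: (1600/5950)²·(1 − 321/1600)·5.7²/321 = 0.00585061
V̂(ȳ_st) = 0.139996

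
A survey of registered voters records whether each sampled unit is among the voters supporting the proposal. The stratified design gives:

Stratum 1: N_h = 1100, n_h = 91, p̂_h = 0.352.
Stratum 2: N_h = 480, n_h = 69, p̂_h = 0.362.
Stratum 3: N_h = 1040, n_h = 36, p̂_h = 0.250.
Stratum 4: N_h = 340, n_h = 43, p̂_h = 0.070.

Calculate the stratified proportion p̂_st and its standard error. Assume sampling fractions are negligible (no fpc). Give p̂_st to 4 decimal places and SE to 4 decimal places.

N = 2960; stratum weights W_h = N_h/N.
p̂_st = Σ W_h p̂_h = (1100·0.352 + 480·0.362 + 1040·0.250 + 340·0.070)/2960 = 0.28539
V̂(p̂_st) = Σ W_h² p̂_h(1−p̂_h)/(n_h−1):
  stratum 1: (1100/2960)²·0.352·0.648/90 = 0.000350007
  stratum 2: (480/2960)²·0.362·0.638/68 = 8.9314e-05
  stratum 3: (1040/2960)²·0.250·0.750/35 = 0.000661327
  stratum 4: (340/2960)²·0.070·0.930/42 = 2.04506e-05
V̂(p̂_st) = 0.0011211; SE = √V̂ = 0.0334828

p̂_st ≈ 0.2854, SE ≈ 0.0335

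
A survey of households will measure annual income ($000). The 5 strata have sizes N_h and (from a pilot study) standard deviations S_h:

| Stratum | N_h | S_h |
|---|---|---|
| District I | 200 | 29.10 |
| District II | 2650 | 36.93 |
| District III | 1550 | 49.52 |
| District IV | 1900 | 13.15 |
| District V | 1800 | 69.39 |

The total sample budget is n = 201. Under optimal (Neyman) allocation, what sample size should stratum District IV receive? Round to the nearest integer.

Neyman allocation: n_h = n · N_h S_h / Σ N_i S_i, with n = 201.
  stratum District I: N_h·S_h = 200·29.10 = 5820.00
  stratum District II: N_h·S_h = 2650·36.93 = 97864.50
  stratum District III: N_h·S_h = 1550·49.52 = 76756.00
  stratum District IV: N_h·S_h = 1900·13.15 = 24985.00
  stratum District V: N_h·S_h = 1800·69.39 = 124902.00
Σ N_h S_h = 330327.50
n for stratum District IV = 201·24985.00/330327.50 = 15.203 → 15

15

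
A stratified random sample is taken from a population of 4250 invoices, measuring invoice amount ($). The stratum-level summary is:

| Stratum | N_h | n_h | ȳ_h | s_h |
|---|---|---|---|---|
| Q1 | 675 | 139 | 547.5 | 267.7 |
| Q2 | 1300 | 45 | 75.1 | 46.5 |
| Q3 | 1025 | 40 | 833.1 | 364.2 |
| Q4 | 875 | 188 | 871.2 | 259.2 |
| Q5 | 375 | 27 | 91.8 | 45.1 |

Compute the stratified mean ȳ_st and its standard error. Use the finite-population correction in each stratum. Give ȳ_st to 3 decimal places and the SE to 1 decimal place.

ȳ_st = Σ W_h ȳ_h = (675·547.5 + 1300·75.1 + 1025·833.1 + 875·871.2 + 375·91.8)/4250 = 498.31647
V̂(ȳ_st) = Σ W_h² (1 − n_h/N_h) s_h²/n_h, with W_h = N_h/N and N = 4250:
  stratum Q1: (675/4250)²·(1 − 139/675)·267.7²/139 = 10.327
  stratum Q2: (1300/4250)²·(1 − 45/1300)·46.5²/45 = 4.34013
  stratum Q3: (1025/4250)²·(1 − 40/1025)·364.2²/40 = 185.354
  stratum Q4: (875/4250)²·(1 − 188/875)·259.2²/188 = 11.8932
  stratum Q5: (375/4250)²·(1 − 27/375)·45.1²/27 = 0.544279
V̂(ȳ_st) = 212.459
SE(ȳ_st) = √212.459 = 14.576

ȳ_st ≈ 498.316, SE ≈ 14.6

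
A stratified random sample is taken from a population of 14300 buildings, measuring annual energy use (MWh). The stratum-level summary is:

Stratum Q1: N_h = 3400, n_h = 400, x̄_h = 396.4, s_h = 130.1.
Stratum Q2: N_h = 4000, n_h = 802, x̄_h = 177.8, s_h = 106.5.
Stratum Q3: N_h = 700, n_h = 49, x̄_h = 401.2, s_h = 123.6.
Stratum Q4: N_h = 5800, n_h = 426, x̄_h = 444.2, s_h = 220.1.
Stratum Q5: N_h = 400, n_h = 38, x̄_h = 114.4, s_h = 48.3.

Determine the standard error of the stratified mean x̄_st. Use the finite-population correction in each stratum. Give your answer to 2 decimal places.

V̂(x̄_st) = Σ W_h² (1 − n_h/N_h) s_h²/n_h, with W_h = N_h/N and N = 14300:
  stratum Q1: (3400/14300)²·(1 − 400/3400)·130.1²/400 = 2.11068
  stratum Q2: (4000/14300)²·(1 − 802/4000)·106.5²/802 = 0.88469
  stratum Q3: (700/14300)²·(1 − 49/700)·123.6²/49 = 0.694781
  stratum Q4: (5800/14300)²·(1 − 426/5800)·220.1²/426 = 17.3334
  stratum Q5: (400/14300)²·(1 − 38/400)·48.3²/38 = 0.0434718
V̂(x̄_st) = 21.067
SE(x̄_st) = √21.067 = 4.58988

SE(x̄_st) ≈ 4.59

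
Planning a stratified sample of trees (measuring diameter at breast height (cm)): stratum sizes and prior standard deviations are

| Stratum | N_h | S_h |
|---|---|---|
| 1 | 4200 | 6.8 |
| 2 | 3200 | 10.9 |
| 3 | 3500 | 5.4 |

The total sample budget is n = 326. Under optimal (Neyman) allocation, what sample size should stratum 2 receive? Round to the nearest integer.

Neyman allocation: n_h = n · N_h S_h / Σ N_i S_i, with n = 326.
  stratum 1: N_h·S_h = 4200·6.8 = 28560.00
  stratum 2: N_h·S_h = 3200·10.9 = 34880.00
  stratum 3: N_h·S_h = 3500·5.4 = 18900.00
Σ N_h S_h = 82340.00
n for stratum 2 = 326·34880.00/82340.00 = 138.097 → 138

138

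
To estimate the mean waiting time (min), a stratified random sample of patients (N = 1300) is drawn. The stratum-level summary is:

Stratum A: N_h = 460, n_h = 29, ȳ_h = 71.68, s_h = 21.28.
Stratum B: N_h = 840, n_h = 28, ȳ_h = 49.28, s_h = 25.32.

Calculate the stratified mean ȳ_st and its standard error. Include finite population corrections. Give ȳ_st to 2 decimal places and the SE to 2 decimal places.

ȳ_st = Σ W_h ȳ_h = (460·71.68 + 840·49.28)/1300 = 57.20615
V̂(ȳ_st) = Σ W_h² (1 − n_h/N_h) s_h²/n_h, with W_h = N_h/N and N = 1300:
  stratum A: (460/1300)²·(1 − 29/460)·21.28²/29 = 1.83187
  stratum B: (840/1300)²·(1 − 28/840)·25.32²/28 = 9.24098
V̂(ȳ_st) = 11.0728
SE(ȳ_st) = √11.0728 = 3.32759

ȳ_st ≈ 57.21, SE ≈ 3.33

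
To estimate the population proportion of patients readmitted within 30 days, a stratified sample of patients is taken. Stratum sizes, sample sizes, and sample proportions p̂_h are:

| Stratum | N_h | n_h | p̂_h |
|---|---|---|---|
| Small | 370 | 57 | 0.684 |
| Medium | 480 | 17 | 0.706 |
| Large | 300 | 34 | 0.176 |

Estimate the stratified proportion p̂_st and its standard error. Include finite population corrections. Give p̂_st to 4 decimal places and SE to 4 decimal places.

N = 1150; stratum weights W_h = N_h/N.
p̂_st = Σ W_h p̂_h = (370·0.684 + 480·0.706 + 300·0.176)/1150 = 0.56066
V̂(p̂_st) = Σ W_h² (1 − n_h/N_h) p̂_h(1−p̂_h)/(n_h−1):
  stratum Small: (370/1150)²·(1 − 57/370)·0.684·0.316/56 = 0.000337991
  stratum Medium: (480/1150)²·(1 − 17/480)·0.706·0.294/16 = 0.00218001
  stratum Large: (300/1150)²·(1 − 34/300)·0.176·0.824/33 = 0.000265175
V̂(p̂_st) = 0.00278318; SE = √V̂ = 0.0527558

p̂_st ≈ 0.5607, SE ≈ 0.0528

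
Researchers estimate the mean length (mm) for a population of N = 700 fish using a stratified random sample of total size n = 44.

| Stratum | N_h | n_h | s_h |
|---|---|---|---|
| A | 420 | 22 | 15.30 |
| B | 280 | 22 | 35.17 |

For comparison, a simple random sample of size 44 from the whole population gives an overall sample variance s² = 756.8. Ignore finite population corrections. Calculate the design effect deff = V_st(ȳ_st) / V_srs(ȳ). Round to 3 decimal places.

V̂(ȳ_st) = Σ W_h² s_h²/n_h, with W_h = N_h/N and N = 700:
  stratum A: (420/700)²·15.30²/22 = 3.83056
  stratum B: (280/700)²·35.17²/22 = 8.99585
V_st = 12.8264
V_srs = s²/n = 756.8/44 = 17.2
deff = V_st / V_srs = 12.8264/17.2 = 0.7457

deff ≈ 0.746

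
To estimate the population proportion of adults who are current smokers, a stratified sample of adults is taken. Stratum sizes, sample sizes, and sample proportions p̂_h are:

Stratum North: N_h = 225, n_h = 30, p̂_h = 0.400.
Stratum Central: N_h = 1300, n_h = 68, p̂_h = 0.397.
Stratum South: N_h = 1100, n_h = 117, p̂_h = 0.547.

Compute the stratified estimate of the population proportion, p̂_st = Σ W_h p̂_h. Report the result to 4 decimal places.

N = 2625; stratum weights W_h = N_h/N.
p̂_st = Σ W_h p̂_h = (225·0.400 + 1300·0.397 + 1100·0.547)/2625 = 0.46011

p̂_st ≈ 0.4601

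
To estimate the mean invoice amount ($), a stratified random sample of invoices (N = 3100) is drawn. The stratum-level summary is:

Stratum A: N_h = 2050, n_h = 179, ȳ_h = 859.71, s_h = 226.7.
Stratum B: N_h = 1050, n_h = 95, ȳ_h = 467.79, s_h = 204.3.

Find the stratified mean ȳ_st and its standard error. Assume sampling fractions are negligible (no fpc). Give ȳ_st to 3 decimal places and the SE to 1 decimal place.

ȳ_st ≈ 726.963, SE ≈ 13.3

ȳ_st = Σ W_h ȳ_h = (2050·859.71 + 1050·467.79)/3100 = 726.96290
V̂(ȳ_st) = Σ W_h² s_h²/n_h, with W_h = N_h/N and N = 3100:
  stratum A: (2050/3100)²·226.7²/179 = 125.555
  stratum B: (1050/3100)²·204.3²/95 = 50.4044
V̂(ȳ_st) = 175.959
SE(ȳ_st) = √175.959 = 13.265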